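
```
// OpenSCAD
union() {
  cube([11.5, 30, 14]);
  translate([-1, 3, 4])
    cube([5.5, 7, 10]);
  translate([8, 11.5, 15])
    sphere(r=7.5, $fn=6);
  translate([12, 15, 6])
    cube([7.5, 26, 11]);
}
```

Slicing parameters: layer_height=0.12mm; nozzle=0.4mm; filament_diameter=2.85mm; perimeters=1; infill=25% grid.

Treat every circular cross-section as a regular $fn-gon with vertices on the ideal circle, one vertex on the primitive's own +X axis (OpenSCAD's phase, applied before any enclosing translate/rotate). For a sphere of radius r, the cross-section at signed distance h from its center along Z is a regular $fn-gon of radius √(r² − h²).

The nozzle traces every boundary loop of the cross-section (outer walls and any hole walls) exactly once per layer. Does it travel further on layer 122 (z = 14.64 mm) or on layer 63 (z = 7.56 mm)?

layer 63 (z = 7.56 mm)

Layer 122 (z = 14.64): the cube is absent (z outside [0, 14]); the cube at (-1, 3) is not intersected at this z (z outside [4, 14]); the sphere at (8, 11.5): section is a regular 6-gon, circumradius = √(r²−h²) = √(7.5²−0.36²) = 7.491 (perimeter = 2·6·7.491·sin(180°/6) = 44.95 mm); the cube at (12, 15) (footprint 7.5×26) is included at this height (perimeter 67.00 mm); Combining (union): the regions partially overlap (shared area 1.87 mm²), so the edge portions inside another operand are dropped and the merged outline is re-measured after clipping — boundary = 104.99 mm. So its perimeter = 104.99 mm. Layer 63 (z = 7.56): the 11.5×30 cube contributes its full rectangle (perimeter 83.00 mm); the cube at (-1, 3) (footprint 5.5×7) is included at this height (perimeter 25.00 mm); the r=7.5 sphere at (8, 11.5) contributes a regular 6-gon of circumradius √(7.5²−7.44²) = 0.947 (perimeter = 2·6·0.947·sin(180°/6) = 5.68 mm); the 7.5×26 cube at (12, 15) contributes its full rectangle (perimeter 67.00 mm); Merging all regions: the regions partially overlap (shared area 33.83 mm²), so the edge portions inside another operand are dropped and the merged outline is re-measured after clipping — boundary = 152.00 mm. So its perimeter = 152.00 mm. Layer 63 is larger (152.00 vs 104.99 mm).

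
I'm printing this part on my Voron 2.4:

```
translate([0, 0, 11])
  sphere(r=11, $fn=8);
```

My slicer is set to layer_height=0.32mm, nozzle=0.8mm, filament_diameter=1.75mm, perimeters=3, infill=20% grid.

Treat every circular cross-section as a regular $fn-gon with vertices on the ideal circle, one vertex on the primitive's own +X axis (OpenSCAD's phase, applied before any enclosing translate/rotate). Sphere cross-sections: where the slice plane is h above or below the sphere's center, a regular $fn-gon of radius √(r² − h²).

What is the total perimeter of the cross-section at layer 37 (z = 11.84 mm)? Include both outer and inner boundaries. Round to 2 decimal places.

At z = 11.84 mm: the sphere: section is a regular 8-gon, circumradius = √(r²−h²) = √(11²−0.84²) = 10.968 (perimeter = 2·8·10.968·sin(180°/8) = 67.16 mm). Overall, the cross-section is a single solid region. Total boundary length (outer) = 67.16 mm.

67.16 mm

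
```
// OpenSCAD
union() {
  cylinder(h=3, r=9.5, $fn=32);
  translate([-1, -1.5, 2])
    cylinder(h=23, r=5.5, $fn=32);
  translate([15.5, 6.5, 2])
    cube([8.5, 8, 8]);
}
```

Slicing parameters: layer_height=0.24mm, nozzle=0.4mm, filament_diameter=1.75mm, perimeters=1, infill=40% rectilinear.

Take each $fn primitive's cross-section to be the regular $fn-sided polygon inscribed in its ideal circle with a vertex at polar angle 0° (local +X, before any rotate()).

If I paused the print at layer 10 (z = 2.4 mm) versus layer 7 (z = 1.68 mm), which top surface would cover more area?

layer 10 (z = 2.4 mm)

Layer 10 (z = 2.4): the cylinder: section is a regular 32-gon, circumradius r=9.5 (area = (32/2)·9.500²·sin(360°/32) = 281.71 mm²); the cylinder at (-1, -1.5): section is a regular 32-gon, circumradius r=5.5 (area = (32/2)·5.500²·sin(360°/32) = 94.42 mm²); the cube at (15.5, 6.5) (footprint 8.5×8) is included at this height (area 68.00 mm²); Combining (union): the regions partially overlap — summed areas 444.13 mm² minus the doubly-counted overlap 94.42 mm² gives 349.71 mm² — area = 349.71 mm². So its area = 349.71 mm². Layer 7 (z = 1.68): the r=9.5 cylinder gives a regular 32-gon of circumradius 9.5 (constant along its height) (area = (32/2)·9.500²·sin(360°/32) = 281.71 mm²); the cylinder at (-1, -1.5) is absent (z outside [2, 25]); the cube at (15.5, 6.5) is not intersected at this z (z outside [2, 10]); Taking the union: only the r=9.5 cylinder is present, so the union is just that shape — area = 281.71 mm². So its area = 281.71 mm². Layer 10 is larger (349.71 vs 281.71 mm²).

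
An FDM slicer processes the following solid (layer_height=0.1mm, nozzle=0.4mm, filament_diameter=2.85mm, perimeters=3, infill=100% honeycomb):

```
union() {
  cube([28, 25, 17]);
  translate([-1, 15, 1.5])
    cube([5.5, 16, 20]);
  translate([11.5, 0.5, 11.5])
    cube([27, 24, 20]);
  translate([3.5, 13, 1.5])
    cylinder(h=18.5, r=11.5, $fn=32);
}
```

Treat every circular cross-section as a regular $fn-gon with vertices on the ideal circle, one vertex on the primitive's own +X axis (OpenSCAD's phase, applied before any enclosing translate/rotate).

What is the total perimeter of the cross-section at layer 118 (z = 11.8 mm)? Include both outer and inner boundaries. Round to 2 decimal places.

At z = 11.8 mm: the 28×25 cube contributes its full rectangle (perimeter 106.00 mm); the cube at (-1, 15) (footprint 5.5×16) is included at this height (perimeter 43.00 mm); the cube at (11.5, 0.5) (footprint 27×24) is included at this height (perimeter 102.00 mm); the r=11.5 cylinder at (3.5, 13) gives a regular 32-gon of circumradius 11.5 (constant along its height) (perimeter = 2·32·11.500·sin(180°/32) = 72.14 mm); Taking the union: the regions partially overlap (shared area 735.12 mm²), so the edge portions inside another operand are dropped and the merged outline is re-measured after clipping — boundary = 146.41 mm. Overall, the cross-section is a single solid region. Total boundary length (outer) = 146.41 mm.

146.41 mm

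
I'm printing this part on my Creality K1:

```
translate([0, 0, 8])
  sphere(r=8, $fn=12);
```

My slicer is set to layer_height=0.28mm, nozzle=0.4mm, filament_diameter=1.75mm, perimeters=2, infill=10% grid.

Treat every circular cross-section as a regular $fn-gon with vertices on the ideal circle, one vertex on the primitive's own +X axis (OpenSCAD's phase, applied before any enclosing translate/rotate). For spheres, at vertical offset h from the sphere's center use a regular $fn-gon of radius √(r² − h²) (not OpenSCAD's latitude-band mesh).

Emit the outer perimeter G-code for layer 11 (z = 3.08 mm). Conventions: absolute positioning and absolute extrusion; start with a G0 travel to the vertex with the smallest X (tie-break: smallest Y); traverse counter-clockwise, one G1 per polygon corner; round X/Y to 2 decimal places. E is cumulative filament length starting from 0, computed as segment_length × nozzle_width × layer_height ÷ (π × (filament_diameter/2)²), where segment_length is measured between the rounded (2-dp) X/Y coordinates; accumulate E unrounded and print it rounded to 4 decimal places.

At z = 3.08 mm: the r=8 sphere contributes a regular 12-gon of circumradius √(8²−4.92²) = 6.308. The outline is a single polygon with 12 vertices. Extrusion per mm of travel: 0.4 × 0.28 / (π × 0.875²) = 0.046564. Accumulating E over each segment gives final E = 1.8239.

G0 X-6.31 Y0.00 Z3.08
G1 X-5.46 Y-3.15 E0.1519
G1 X-3.15 Y-5.46 E0.3040
G1 X0.00 Y-6.31 E0.4560
G1 X3.15 Y-5.46 E0.6079
G1 X5.46 Y-3.15 E0.7600
G1 X6.31 Y0.00 E0.9119
G1 X5.46 Y3.15 E1.0639
G1 X3.15 Y5.46 E1.2160
G1 X0.00 Y6.31 E1.3679
G1 X-3.15 Y5.46 E1.5198
G1 X-5.46 Y3.15 E1.6719
G1 X-6.31 Y0.00 E1.8239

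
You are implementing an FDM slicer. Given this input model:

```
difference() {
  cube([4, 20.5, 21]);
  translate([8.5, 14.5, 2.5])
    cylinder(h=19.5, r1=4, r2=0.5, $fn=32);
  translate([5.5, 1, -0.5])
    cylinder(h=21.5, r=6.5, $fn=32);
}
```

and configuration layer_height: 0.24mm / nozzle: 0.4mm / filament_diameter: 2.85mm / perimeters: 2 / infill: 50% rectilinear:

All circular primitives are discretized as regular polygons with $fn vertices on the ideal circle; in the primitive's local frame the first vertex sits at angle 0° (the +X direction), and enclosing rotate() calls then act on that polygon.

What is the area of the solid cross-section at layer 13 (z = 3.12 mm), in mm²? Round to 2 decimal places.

At z = 3.12 mm: the cube is present — its section is the full 4×20.5 rectangle (area 82.00 mm²); the cone at (8.5, 14.5) (r1=4→r2=0.5) has section circumradius 3.889 here — a regular 32-gon (area = (32/2)·3.889²·sin(360°/32) = 47.20 mm²); the cylinder at (5.5, 1): section is a regular 32-gon, circumradius r=6.5 (area = (32/2)·6.500²·sin(360°/32) = 131.88 mm²); Subtracting the remaining from the first: starting from the 4×20.5 cube (82.00 mm²), the cone at (8.5, 14.5) misses the remaining region (no effect); the r=6.5 cylinder at (5.5, 1) partially overlaps it — only the 25.07 mm² overlap (of its 131.88 mm²) is removed, clipping the outline — area = 56.93 mm². Overall, the cross-section is a single solid region. Net area = 56.93 mm².

56.93 mm²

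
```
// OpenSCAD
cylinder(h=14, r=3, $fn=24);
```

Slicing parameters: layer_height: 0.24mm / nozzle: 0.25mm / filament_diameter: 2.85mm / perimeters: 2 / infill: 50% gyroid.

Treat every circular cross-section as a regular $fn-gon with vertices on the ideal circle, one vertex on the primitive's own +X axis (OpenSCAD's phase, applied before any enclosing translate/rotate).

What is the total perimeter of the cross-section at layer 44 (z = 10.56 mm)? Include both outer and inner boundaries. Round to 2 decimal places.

18.80 mm

At z = 10.56 mm: the r=3 cylinder contributes a regular 24-gon of circumradius 3 (perimeter = 2·24·3.000·sin(180°/24) = 18.80 mm). Overall, the cross-section is a single solid region. Total boundary length (outer) = 18.80 mm.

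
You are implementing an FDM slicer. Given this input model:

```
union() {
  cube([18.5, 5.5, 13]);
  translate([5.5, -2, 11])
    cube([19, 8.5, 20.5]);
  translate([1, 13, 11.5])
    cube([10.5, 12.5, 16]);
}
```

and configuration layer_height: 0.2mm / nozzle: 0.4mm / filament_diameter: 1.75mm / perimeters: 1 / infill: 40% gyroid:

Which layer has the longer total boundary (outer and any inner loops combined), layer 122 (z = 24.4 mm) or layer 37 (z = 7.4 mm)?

Layer 122 (z = 24.4): the cube is not intersected at this z (z outside [0, 13]); the 19×8.5 cube at (5.5, -2) contributes its full rectangle (perimeter 55.00 mm); the cube at (1, 13) (footprint 10.5×12.5) is included at this height (perimeter 46.00 mm); Combining (union): the 2 present regions are separate (no shared area or edge), so areas and boundary lengths simply add and each stays a separate island — boundary = 101.00 mm. So its perimeter = 101.00 mm. Layer 37 (z = 7.4): the cube (footprint 18.5×5.5) is included at this height (perimeter 48.00 mm); the cube at (5.5, -2) does not reach this height (z outside [11, 31.5]); the cube at (1, 13) is not intersected at this z (z outside [11.5, 27.5]); Combining (union): only the 18.5×5.5 cube is present, so the union is just that shape — boundary = 48.00 mm. So its perimeter = 48.00 mm. Layer 122 is larger (101.00 vs 48.00 mm).

layer 122 (z = 24.4 mm)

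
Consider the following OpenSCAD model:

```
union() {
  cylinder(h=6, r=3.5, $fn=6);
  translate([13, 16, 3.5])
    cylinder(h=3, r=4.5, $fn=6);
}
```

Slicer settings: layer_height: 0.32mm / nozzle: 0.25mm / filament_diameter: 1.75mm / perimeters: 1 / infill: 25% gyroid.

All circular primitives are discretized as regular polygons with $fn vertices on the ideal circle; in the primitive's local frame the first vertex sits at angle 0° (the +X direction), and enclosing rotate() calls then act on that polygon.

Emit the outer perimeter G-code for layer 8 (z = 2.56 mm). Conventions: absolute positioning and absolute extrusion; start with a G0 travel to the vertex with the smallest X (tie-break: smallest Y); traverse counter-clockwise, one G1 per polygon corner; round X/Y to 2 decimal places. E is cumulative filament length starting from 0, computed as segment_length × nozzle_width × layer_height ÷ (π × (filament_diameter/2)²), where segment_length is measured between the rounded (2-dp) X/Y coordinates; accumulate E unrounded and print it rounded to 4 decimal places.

G0 X-3.50 Y0.00 Z2.56
G1 X-1.75 Y-3.03 E0.1164
G1 X1.75 Y-3.03 E0.2328
G1 X3.50 Y0.00 E0.3492
G1 X1.75 Y3.03 E0.4655
G1 X-1.75 Y3.03 E0.5820
G1 X-3.50 Y0.00 E0.6983

At z = 2.56 mm: the cylinder: section is a regular 6-gon, circumradius r=3.5; the cylinder at (13, 16) is not intersected at this z (z outside [3.5, 6.5]); Taking the union: only the r=3.5 cylinder is present, so the union is just that shape — 1 connected region. The outline is a single polygon with 6 vertices. Extrusion per mm of travel: 0.25 × 0.32 / (π × 0.875²) = 0.033260. Accumulating E over each segment gives final E = 0.6983.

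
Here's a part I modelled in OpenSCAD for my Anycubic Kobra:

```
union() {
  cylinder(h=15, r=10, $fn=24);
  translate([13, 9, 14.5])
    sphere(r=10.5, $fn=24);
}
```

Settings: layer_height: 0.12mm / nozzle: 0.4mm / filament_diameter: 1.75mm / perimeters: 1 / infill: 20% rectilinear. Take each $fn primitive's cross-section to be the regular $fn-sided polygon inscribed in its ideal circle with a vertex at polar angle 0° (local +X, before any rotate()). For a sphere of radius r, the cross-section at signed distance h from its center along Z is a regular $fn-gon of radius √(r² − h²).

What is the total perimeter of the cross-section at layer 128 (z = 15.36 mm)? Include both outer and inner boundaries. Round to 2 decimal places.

At z = 15.36 mm: the cylinder is absent (z outside [0, 15]); the r=10.5 sphere at (13, 9) slices to a regular 24-gon of circumradius 10.465 (√(r²−h²) with h=0.86 from center) (perimeter = 2·24·10.465·sin(180°/24) = 65.56 mm); Combining (union): only the r=10.5 sphere at (13, 9) is present, so the union is just that shape — boundary = 65.56 mm. Overall, the cross-section is a single solid region. Total boundary length (outer) = 65.56 mm.

65.56 mm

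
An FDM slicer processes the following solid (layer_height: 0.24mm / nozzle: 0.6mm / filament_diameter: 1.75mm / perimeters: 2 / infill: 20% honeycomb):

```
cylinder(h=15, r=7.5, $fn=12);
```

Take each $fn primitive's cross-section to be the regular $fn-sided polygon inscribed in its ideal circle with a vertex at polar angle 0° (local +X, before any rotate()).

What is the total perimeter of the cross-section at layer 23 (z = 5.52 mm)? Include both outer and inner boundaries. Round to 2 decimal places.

At z = 5.52 mm: the cylinder: section is a regular 12-gon, circumradius r=7.5 (perimeter = 2·12·7.500·sin(180°/12) = 46.59 mm). Overall, the cross-section is a single solid region. Total boundary length (outer) = 46.59 mm.

46.59 mm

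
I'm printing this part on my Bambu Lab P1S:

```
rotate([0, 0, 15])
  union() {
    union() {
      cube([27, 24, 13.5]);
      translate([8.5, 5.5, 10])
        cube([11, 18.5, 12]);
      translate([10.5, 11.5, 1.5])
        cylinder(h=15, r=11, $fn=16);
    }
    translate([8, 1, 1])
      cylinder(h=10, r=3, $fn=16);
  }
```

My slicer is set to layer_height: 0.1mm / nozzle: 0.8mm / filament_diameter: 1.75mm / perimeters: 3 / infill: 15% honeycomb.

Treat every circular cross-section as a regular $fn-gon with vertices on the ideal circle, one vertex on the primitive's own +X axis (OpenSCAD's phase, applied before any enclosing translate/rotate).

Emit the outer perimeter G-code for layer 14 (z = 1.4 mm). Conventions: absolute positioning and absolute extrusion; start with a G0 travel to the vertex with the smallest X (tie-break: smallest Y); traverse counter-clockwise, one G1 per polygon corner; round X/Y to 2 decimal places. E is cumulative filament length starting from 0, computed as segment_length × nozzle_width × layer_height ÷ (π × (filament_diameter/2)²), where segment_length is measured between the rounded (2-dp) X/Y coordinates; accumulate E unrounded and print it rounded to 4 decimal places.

At z = 1.4 mm: the cube is present — its section is the full 27×24 rectangle; the cube at (8.5, 5.5) is absent (z outside [10, 22]); the cylinder at (10.5, 11.5) does not reach this height (z outside [1.5, 16.5]); Merging all regions: only the 27×24 cube is present, so the union is just that shape — 1 connected region; the r=3 cylinder at (8, 1) gives a regular 16-gon of circumradius 3 (constant along its height); Taking the union: the regions partially overlap (shared area 19.58 mm²), so overlapping operands fuse into one piece — 1 connected region; (whole slice rotated 15° about Z — lengths, areas and connectivity unchanged). The outline is a single polygon with 13 vertices. Extrusion per mm of travel: 0.8 × 0.1 / (π × 0.875²) = 0.033260. Accumulating E over each segment gives final E = 3.4499.

G0 X-6.21 Y23.18 Z1.40
G1 X0.00 Y0.00 E0.7982
G1 X5.02 Y1.35 E0.9711
G1 X5.09 Y1.21 E0.9763
G1 X5.97 Y0.44 E1.0152
G1 X7.08 Y0.06 E1.0542
G1 X8.25 Y0.14 E1.0932
G1 X9.29 Y0.66 E1.1319
G1 X10.07 Y1.54 E1.1710
G1 X10.44 Y2.64 E1.2096
G1 X10.43 Y2.80 E1.2149
G1 X26.08 Y6.99 E1.7538
G1 X19.87 Y30.17 E2.5519
G1 X-6.21 Y23.18 E3.4499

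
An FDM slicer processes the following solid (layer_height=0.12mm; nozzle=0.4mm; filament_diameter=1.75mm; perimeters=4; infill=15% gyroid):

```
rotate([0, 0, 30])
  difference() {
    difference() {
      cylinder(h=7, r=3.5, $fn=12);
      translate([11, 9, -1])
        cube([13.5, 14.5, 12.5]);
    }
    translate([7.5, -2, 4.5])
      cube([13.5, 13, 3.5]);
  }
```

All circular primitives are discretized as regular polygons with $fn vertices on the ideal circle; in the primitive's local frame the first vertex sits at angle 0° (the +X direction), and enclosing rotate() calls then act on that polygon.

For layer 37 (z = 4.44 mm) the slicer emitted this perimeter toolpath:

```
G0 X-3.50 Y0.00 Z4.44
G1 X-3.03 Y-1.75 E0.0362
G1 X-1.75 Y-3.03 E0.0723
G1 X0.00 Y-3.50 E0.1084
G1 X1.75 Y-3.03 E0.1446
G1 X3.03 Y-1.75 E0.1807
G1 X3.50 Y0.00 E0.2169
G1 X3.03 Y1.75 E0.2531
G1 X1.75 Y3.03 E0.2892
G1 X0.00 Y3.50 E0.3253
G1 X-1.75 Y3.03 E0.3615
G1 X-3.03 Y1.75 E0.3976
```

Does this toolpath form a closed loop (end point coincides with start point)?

no

Start point (G0): (-3.50, 0.00). End point (last G1): the path does not return to the start — open.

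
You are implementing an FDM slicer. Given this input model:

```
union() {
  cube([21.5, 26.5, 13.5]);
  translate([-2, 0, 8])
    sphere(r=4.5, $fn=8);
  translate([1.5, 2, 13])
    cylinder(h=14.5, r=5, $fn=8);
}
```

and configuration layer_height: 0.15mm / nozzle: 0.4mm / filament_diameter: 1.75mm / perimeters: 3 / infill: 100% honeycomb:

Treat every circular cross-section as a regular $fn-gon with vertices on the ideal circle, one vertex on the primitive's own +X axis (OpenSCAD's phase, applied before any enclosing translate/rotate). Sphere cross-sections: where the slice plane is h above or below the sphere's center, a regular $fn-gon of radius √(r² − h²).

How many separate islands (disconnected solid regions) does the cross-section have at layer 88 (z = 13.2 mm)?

1

At z = 13.2 mm: the cube is present — its section is the full 21.5×26.5 rectangle; the sphere at (-2, 0) does not reach this height (|z−center|=5.200 > r=4.5); the cylinder at (1.5, 2): section is a regular 8-gon, circumradius r=5; Taking the union: the regions partially overlap (shared area 36.88 mm²), so overlapping operands fuse into one piece — 1 connected region. Overall, the cross-section is a single solid region. Island count = 1.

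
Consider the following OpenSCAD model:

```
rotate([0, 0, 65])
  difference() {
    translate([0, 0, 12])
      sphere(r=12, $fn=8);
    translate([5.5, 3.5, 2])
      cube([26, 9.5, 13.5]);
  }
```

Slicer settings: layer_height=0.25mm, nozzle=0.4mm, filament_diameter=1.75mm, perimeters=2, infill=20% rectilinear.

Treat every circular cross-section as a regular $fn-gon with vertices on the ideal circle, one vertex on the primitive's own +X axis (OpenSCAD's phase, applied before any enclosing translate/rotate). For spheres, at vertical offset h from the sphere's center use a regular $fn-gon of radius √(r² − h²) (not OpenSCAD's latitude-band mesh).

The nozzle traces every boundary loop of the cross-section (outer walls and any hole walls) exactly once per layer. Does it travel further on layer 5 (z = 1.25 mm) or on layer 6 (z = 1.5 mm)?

Layer 5 (z = 1.25): the r=12 sphere slices to a regular 8-gon of circumradius 5.333 (√(r²−h²) with h=10.75 from center) (perimeter = 2·8·5.333·sin(180°/8) = 32.65 mm); the cube at (5.5, 3.5) is absent (z outside [2, 15.5]); Subtracting the remaining from the first: none of the subtracted shapes is present at this height, so the r=12 sphere is unchanged — boundary = 32.65 mm; (whole slice rotated 65° about Z — lengths, areas and connectivity unchanged). So its perimeter = 32.65 mm. Layer 6 (z = 1.5): the r=12 sphere slices to a regular 8-gon of circumradius 5.809 (√(r²−h²) with h=10.5 from center) (perimeter = 2·8·5.809·sin(180°/8) = 35.57 mm); the cube at (5.5, 3.5) is absent (z outside [2, 15.5]); After the difference (first − rest): none of the subtracted shapes is present at this height, so the r=12 sphere is unchanged — boundary = 35.57 mm; (whole slice rotated 65° about Z — lengths, areas and connectivity unchanged). So its perimeter = 35.57 mm. Layer 6 is larger (35.57 vs 32.65 mm).

layer 6 (z = 1.5 mm)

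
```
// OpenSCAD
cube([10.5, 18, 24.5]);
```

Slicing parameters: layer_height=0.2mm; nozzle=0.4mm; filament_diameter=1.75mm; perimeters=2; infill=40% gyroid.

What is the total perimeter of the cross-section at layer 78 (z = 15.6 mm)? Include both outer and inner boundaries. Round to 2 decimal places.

At z = 15.6 mm: the 10.5×18 cube contributes its full rectangle (perimeter 57.00 mm). Overall, the cross-section is a single solid region. Total boundary length (outer) = 57.00 mm.

57.00 mm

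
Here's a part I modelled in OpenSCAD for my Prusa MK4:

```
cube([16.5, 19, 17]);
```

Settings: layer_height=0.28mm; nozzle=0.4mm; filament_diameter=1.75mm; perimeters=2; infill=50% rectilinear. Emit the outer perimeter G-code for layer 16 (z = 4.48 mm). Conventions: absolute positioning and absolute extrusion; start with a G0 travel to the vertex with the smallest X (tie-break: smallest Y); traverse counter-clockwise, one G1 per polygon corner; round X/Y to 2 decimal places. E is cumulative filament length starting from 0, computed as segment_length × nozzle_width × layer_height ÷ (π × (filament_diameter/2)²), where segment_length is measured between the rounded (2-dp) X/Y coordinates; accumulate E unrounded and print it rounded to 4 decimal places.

G0 X0.00 Y0.00 Z4.48
G1 X16.50 Y0.00 E0.7683
G1 X16.50 Y19.00 E1.6530
G1 X0.00 Y19.00 E2.4213
G1 X0.00 Y0.00 E3.3061

At z = 4.48 mm: the cube is present — its section is the full 16.5×19 rectangle. The outline is a single polygon with 4 vertices. Extrusion per mm of travel: 0.4 × 0.28 / (π × 0.875²) = 0.046564. Accumulating E over each segment gives final E = 3.3061.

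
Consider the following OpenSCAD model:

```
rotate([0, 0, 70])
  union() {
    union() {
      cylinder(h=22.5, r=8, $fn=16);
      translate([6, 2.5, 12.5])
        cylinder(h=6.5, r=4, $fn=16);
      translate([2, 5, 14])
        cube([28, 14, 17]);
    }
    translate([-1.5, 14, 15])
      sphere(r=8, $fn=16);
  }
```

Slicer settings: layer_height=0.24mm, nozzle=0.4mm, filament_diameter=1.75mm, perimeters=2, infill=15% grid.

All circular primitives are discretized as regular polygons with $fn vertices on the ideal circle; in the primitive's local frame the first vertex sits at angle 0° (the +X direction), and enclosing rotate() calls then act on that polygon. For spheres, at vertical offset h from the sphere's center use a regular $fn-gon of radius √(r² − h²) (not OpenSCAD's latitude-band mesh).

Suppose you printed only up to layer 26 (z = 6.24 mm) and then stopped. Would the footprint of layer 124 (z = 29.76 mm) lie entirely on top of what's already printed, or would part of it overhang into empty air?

part overhangs

Compare the two slices. At z = 6.24: the r=8 cylinder contributes a regular 16-gon of circumradius 8 (area = (16/2)·8.000²·sin(360°/16) = 195.93 mm²); the cylinder at (6, 2.5) does not reach this height (z outside [12.5, 19]); the cube at (2, 5) is absent (z outside [14, 31]); Merging all regions: only the r=8 cylinder is present, so the union is just that shape — area = 195.93 mm²; the sphere at (-1.5, 14) is absent (|z−center|=8.760 > r=8); Taking the union: only the result so far is present, so the union is just that shape — area = 195.93 mm²; (whole slice rotated 70° about Z — lengths, areas and connectivity unchanged). At z = 29.76: the cylinder does not reach this height (z outside [0, 22.5]); the cylinder at (6, 2.5) is not intersected at this z (z outside [12.5, 19]); the 28×14 cube at (2, 5) contributes its full rectangle (area 392.00 mm²); Combining (union): only the 28×14 cube at (2, 5) is present, so the union is just that shape — area = 392.00 mm²; the sphere at (-1.5, 14) is not intersected at this z (|z−center|=14.760 > r=8); Taking the union: only that combined region is present, so the union is just that shape — area = 392.00 mm²; (rotated 70° about Z; rotation is an isometry so areas/perimeters/island counts are preserved). Checking containment: at z = 29.76 the cross-section extends beyond the z = 6.24 cross-section by about 385.25 mm².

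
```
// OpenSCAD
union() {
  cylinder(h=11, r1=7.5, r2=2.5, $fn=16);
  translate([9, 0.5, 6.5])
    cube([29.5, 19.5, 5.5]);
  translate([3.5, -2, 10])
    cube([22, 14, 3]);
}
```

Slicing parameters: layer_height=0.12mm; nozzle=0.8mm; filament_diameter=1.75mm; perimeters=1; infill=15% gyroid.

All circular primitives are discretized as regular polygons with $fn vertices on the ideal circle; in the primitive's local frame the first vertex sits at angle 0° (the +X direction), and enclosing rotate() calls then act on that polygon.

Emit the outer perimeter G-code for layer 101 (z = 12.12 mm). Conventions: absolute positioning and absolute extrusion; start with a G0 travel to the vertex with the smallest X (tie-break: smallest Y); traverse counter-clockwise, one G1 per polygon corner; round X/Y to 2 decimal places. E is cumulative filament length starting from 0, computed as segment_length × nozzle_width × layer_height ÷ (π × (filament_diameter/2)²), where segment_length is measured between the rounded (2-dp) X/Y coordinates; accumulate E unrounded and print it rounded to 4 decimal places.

At z = 12.12 mm: the cone is absent (z outside [0, 11]); the cube at (9, 0.5) is not intersected at this z (z outside [6.5, 12]); the 22×14 cube at (3.5, -2) contributes its full rectangle; Merging all regions: only the 22×14 cube at (3.5, -2) is present, so the union is just that shape — 1 connected region. The outline is a single polygon with 4 vertices. Extrusion per mm of travel: 0.8 × 0.12 / (π × 0.875²) = 0.039912. Accumulating E over each segment gives final E = 2.8737.

G0 X3.50 Y-2.00 Z12.12
G1 X25.50 Y-2.00 E0.8781
G1 X25.50 Y12.00 E1.4368
G1 X3.50 Y12.00 E2.3149
G1 X3.50 Y-2.00 E2.8737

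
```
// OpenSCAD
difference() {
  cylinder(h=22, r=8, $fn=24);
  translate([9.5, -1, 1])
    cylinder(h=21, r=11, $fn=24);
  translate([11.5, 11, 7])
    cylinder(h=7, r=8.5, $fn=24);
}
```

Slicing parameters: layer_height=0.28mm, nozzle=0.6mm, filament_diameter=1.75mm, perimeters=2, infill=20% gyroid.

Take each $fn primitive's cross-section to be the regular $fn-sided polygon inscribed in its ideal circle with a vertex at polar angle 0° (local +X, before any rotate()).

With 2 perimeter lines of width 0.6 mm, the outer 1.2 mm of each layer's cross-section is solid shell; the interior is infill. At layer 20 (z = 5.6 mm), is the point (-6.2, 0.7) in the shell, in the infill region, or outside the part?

At z = 5.6 mm: the cylinder: section is a regular 24-gon, circumradius r=8; the r=11 cylinder at (9.5, -1) contributes a regular 24-gon of circumradius 11; the cylinder at (11.5, 11) is not intersected at this z (z outside [7, 14]); Subtracting the remaining from the first: starting from the r=8 cylinder, the r=11 cylinder at (9.5, -1) partially overlaps it — only the 104.84 mm² overlap (of its 375.81 mm²) is removed, clipping the outline — 1 connected region. Overall, the cross-section is a single solid region. The nearest boundary edge runs (-8.00, 0.00)→(-7.73, 2.07); distance from the point to it = 1.69 mm. The point is inside the cross-section and 1.69 mm from the nearest boundary — more than the 1.2 mm shell width (2 × 0.6), so it's in the infill interior.

infill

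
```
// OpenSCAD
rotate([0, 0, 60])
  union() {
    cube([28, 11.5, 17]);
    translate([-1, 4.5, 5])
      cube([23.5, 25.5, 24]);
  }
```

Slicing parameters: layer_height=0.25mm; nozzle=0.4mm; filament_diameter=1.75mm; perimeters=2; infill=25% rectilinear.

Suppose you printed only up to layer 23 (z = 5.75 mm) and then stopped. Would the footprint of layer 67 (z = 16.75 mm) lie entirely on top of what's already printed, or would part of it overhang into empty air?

entirely on top

Compare the two slices. At z = 5.75: the cube (footprint 28×11.5) is included at this height (area 322.00 mm²); the cube at (-1, 4.5) (footprint 23.5×25.5) is included at this height (area 599.25 mm²); Combining (union): the regions partially overlap — summed areas 921.25 mm² minus the doubly-counted overlap 157.50 mm² gives 763.75 mm² — area = 763.75 mm²; (rotated 60° about Z; rotation is an isometry so areas/perimeters/island counts are preserved). At z = 16.75: the cube (footprint 28×11.5) is included at this height (area 322.00 mm²); the cube at (-1, 4.5) is present — its section is the full 23.5×25.5 rectangle (area 599.25 mm²); Merging all regions: the regions partially overlap — summed areas 921.25 mm² minus the doubly-counted overlap 157.50 mm² gives 763.75 mm² — area = 763.75 mm²; (rotated 60° about Z; rotation is an isometry so areas/perimeters/island counts are preserved). Checking containment: the cross-section at z = 16.75 is a subset of the cross-section at z = 5.75.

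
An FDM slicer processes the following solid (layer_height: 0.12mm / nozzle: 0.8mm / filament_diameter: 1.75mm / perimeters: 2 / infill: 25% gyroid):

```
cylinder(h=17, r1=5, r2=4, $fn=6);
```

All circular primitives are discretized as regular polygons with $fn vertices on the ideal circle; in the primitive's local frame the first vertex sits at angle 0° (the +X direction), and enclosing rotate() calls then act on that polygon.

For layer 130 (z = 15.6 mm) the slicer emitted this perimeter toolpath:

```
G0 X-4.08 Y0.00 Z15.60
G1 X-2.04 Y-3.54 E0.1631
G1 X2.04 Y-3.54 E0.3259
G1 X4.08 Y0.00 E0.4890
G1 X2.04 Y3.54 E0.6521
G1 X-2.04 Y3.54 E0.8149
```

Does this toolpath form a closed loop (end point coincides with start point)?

no

Start point (G0): (-4.08, 0.00). End point (last G1): the path does not return to the start — open.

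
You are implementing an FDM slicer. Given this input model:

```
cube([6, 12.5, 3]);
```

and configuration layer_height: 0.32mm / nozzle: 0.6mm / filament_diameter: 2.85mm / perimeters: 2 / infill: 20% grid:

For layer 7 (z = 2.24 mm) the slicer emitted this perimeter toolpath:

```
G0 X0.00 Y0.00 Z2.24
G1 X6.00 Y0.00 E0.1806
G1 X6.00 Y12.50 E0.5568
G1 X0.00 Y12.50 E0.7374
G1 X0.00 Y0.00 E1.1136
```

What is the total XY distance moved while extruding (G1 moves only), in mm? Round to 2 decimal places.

Sum the Euclidean lengths of each G1 segment: total = 37.00 mm.

37.00 mm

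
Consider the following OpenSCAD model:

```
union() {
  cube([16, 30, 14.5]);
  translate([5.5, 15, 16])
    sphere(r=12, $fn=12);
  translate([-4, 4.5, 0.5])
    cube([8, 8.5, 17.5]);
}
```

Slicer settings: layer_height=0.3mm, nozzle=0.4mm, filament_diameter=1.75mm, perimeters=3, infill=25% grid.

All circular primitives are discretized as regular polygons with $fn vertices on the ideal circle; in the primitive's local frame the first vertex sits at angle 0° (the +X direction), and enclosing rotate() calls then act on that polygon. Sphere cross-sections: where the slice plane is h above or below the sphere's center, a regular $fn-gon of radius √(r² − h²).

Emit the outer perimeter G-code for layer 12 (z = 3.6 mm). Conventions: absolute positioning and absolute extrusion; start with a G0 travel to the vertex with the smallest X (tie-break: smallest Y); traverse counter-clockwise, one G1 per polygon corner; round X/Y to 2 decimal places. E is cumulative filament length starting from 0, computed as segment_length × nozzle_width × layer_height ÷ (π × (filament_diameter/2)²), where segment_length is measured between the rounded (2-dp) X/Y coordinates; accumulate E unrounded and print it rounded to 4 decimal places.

G0 X-4.00 Y4.50 Z3.60
G1 X0.00 Y4.50 E0.1996
G1 X0.00 Y0.00 E0.4241
G1 X16.00 Y0.00 E1.2223
G1 X16.00 Y30.00 E2.7190
G1 X0.00 Y30.00 E3.5173
G1 X0.00 Y13.00 E4.3654
G1 X-4.00 Y13.00 E4.5650
G1 X-4.00 Y4.50 E4.9890

At z = 3.6 mm: the cube (footprint 16×30) is included at this height; the sphere at (5.5, 15) is absent (|z−center|=12.400 > r=12); the 8×8.5 cube at (-4, 4.5) contributes its full rectangle; Combining (union): the regions partially overlap (shared area 34.00 mm²), so overlapping operands fuse into one piece — 1 connected region. The outline is a single polygon with 8 vertices. Extrusion per mm of travel: 0.4 × 0.3 / (π × 0.875²) = 0.049890. Accumulating E over each segment gives final E = 4.9890.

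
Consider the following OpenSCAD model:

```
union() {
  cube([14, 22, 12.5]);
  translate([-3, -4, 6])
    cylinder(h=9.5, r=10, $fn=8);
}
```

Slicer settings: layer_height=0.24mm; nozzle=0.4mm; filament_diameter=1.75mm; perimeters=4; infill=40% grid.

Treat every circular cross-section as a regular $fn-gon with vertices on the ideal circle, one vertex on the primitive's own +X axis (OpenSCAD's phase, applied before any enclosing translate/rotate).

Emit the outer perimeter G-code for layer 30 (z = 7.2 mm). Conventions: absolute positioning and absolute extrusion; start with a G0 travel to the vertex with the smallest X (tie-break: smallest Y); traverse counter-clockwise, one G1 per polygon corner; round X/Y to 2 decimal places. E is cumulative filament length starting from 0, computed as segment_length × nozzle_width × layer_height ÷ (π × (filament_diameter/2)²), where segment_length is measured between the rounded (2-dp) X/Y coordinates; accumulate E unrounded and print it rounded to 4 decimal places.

At z = 7.2 mm: the 14×22 cube contributes its full rectangle; the r=10 cylinder at (-3, -4) gives a regular 8-gon of circumradius 10 (constant along its height); Merging all regions: the regions partially overlap (shared area 17.89 mm²), so overlapping operands fuse into one piece — 1 connected region. The outline is a single polygon with 12 vertices. Extrusion per mm of travel: 0.4 × 0.24 / (π × 0.875²) = 0.039912. Accumulating E over each segment gives final E = 4.6057.

G0 X-13.00 Y-4.00 Z7.20
G1 X-10.07 Y-11.07 E0.3055
G1 X-3.00 Y-14.00 E0.6109
G1 X4.07 Y-11.07 E0.9164
G1 X7.00 Y-4.00 E1.2218
G1 X5.34 Y0.00 E1.3947
G1 X14.00 Y0.00 E1.7403
G1 X14.00 Y22.00 E2.6184
G1 X0.00 Y22.00 E3.1771
G1 X0.00 Y4.76 E3.8652
G1 X-3.00 Y6.00 E3.9948
G1 X-10.07 Y3.07 E4.3002
G1 X-13.00 Y-4.00 E4.6057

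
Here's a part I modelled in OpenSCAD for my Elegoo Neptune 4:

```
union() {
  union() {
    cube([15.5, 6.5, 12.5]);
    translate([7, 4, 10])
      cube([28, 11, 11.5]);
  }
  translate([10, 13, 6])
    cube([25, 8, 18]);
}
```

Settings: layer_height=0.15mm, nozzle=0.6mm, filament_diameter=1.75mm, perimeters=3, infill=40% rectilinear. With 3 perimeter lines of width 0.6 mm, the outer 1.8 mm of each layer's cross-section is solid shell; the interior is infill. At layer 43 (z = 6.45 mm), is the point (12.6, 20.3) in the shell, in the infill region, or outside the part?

shell

At z = 6.45 mm: the cube (footprint 15.5×6.5) is included at this height; the cube at (7, 4) does not reach this height (z outside [10, 21.5]); Taking the union: only the 15.5×6.5 cube is present, so the union is just that shape — 1 connected region; the cube at (10, 13) (footprint 25×8) is included at this height; Combining (union): the 2 present regions are separate (no shared area or edge), so areas and boundary lengths simply add and each stays a separate island — 2 connected regions. Overall, the cross-section has 2 separate islands. The nearest boundary edge runs (10.00, 21.00)→(35.00, 21.00); distance from the point to it = 0.70 mm. (Shell/infill is judged within the island containing the point — the largest one.) The point is inside the cross-section, 0.70 mm from the nearest boundary — within the 1.8 mm shell band (3 × 0.6).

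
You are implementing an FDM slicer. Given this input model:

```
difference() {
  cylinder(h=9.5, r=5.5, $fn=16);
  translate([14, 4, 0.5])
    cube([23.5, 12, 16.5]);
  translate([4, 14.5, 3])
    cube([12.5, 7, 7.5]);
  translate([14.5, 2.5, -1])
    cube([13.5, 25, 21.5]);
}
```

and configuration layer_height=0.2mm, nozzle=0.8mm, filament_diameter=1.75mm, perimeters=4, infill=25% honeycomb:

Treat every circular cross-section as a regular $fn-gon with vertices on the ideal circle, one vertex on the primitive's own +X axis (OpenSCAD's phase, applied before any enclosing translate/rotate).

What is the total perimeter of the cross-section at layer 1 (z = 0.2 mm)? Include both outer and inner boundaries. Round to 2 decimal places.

At z = 0.2 mm: the r=5.5 cylinder contributes a regular 16-gon of circumradius 5.5 (perimeter = 2·16·5.500·sin(180°/16) = 34.34 mm); the cube at (14, 4) does not reach this height (z outside [0.5, 17]); the cube at (4, 14.5) is absent (z outside [3, 10.5]); the 13.5×25 cube at (14.5, 2.5) contributes its full rectangle (perimeter 77.00 mm); Subtracting the remaining from the first: starting from the r=5.5 cylinder, the 13.5×25 cube at (14.5, 2.5) misses the remaining region (no effect) — boundary = 34.34 mm. Overall, the cross-section is a single solid region. Total boundary length (outer) = 34.34 mm.

34.34 mm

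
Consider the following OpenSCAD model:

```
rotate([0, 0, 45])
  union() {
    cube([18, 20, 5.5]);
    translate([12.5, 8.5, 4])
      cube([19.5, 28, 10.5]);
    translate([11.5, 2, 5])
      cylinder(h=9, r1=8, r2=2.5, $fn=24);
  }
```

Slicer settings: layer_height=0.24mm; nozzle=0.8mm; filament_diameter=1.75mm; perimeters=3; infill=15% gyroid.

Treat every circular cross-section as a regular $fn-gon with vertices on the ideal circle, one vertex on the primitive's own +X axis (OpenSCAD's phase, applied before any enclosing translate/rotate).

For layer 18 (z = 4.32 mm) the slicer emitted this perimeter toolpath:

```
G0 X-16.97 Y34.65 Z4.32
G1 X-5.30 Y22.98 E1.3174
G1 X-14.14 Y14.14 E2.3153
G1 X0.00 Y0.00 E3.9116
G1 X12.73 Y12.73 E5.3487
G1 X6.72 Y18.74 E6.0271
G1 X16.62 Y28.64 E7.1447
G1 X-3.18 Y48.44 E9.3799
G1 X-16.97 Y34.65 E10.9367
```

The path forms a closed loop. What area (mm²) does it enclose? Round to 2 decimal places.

Apply the shoelace formula to the sequence of (X, Y) vertices; enclosed area = 842.84 mm².

842.84 mm²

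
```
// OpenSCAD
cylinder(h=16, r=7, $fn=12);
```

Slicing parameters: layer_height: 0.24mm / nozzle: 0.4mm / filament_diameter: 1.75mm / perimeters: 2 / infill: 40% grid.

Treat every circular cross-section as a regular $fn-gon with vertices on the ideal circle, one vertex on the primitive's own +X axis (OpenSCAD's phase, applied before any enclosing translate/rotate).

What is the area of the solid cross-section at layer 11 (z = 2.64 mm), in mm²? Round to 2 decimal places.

147.00 mm²

At z = 2.64 mm: the r=7 cylinder gives a regular 12-gon of circumradius 7 (constant along its height) (area = (12/2)·7.000²·sin(360°/12) = 147.00 mm²). Overall, the cross-section is a single solid region. Net area = 147.00 mm².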